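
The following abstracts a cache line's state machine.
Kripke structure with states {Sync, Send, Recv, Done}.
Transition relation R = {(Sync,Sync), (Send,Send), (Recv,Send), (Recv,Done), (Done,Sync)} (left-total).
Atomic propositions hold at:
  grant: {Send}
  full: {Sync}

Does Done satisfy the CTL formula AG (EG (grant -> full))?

Yes

Sat(grant -> full) = {Sync, Recv, Done}
EG (grant -> full): greatest fixpoint, start Z0 = {Sync, Recv, Done}, keep only states in Sat with some successor in Z. Already a fixed point.
Sat(EG (grant -> full)) = {Sync, Recv, Done}
AG (EG (grant -> full)): greatest fixpoint, start Z0 = {Sync, Recv, Done}, keep only states in Sat with every successor in Z. Z1 = {Sync, Done}; fixed.
Sat(AG (EG (grant -> full))) = {Sync, Done}
Done ∈ Sat(AG (EG (grant -> full))) = {Sync, Done}, so the formula holds at Done.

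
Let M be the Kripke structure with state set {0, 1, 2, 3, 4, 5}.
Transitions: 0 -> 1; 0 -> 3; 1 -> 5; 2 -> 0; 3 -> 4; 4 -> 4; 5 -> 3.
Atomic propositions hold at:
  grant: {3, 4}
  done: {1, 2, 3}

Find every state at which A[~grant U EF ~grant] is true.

Sat(~grant) = {0, 1, 2, 5}
EF ~grant: least fixpoint, start Z0 = {0, 1, 2, 5}, add states with some successor in Z. Already a fixed point.
Sat(EF ~grant) = {0, 1, 2, 5}
A[~grant U EF ~grant]: least fixpoint, start Z0 = Sat(EF ~grant) = {0, 1, 2, 5}, add states in Sat(~grant) with every successor in Z. Already a fixed point.
Sat(A[~grant U EF ~grant]) = {0, 1, 2, 5}

{0, 1, 2, 5}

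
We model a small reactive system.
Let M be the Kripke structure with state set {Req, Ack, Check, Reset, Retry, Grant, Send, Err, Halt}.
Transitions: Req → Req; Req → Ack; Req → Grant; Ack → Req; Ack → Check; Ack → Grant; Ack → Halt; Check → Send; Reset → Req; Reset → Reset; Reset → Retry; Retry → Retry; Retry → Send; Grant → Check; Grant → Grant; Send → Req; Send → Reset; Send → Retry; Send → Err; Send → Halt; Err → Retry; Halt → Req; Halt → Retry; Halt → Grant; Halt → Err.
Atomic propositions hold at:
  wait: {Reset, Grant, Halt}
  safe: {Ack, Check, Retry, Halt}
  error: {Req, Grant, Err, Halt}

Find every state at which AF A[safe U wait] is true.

A[safe U wait]: least fixpoint, start Z0 = Sat(wait) = {Reset, Grant, Halt}, add states in Sat(safe) with every successor in Z. Already a fixed point.
Sat(A[safe U wait]) = {Reset, Grant, Halt}
AF A[safe U wait]: least fixpoint, start Z0 = {Reset, Grant, Halt}, add states with every successor in Z. Already a fixed point.
Sat(AF A[safe U wait]) = {Reset, Grant, Halt}

{Reset, Grant, Halt}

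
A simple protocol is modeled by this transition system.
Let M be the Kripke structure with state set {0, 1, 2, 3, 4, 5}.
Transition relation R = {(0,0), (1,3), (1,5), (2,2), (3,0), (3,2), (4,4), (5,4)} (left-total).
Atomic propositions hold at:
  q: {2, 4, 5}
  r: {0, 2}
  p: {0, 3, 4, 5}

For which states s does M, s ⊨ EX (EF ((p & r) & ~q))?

Sat(p & r) = {0}
Sat(~q) = {0, 1, 3}
Sat((p & r) & ~q) = {0}
EF ((p & r) & ~q): least fixpoint, start Z0 = {0}, add states with some successor in Z. Z1 = {0, 3}; Z2 = {0, 1, 3}; fixed.
Sat(EF ((p & r) & ~q)) = {0, 1, 3}
Sat(EX (EF ((p & r) & ~q))) = {s : some successor in {0, 1, 3}} = {0, 1, 3}

{0, 1, 3}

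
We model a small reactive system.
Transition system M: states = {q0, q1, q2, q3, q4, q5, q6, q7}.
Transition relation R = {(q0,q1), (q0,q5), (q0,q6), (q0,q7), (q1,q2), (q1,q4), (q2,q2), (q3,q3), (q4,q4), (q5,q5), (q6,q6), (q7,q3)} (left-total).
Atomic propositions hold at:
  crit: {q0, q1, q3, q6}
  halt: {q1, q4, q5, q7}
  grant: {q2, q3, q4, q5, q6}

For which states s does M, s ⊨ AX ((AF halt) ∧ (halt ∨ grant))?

{q4, q5}

AF halt: least fixpoint, start Z0 = {q1, q4, q5, q7}, add states with every successor in Z. Already a fixed point.
Sat(AF halt) = {q1, q4, q5, q7}
Sat(halt ∨ grant) = {q1, q2, q3, q4, q5, q6, q7}
Sat((AF halt) ∧ (halt ∨ grant)) = {q1, q4, q5, q7}
Sat(AX ((AF halt) ∧ (halt ∨ grant))) = {s : every successor in {q1, q4, q5, q7}} = {q4, q5}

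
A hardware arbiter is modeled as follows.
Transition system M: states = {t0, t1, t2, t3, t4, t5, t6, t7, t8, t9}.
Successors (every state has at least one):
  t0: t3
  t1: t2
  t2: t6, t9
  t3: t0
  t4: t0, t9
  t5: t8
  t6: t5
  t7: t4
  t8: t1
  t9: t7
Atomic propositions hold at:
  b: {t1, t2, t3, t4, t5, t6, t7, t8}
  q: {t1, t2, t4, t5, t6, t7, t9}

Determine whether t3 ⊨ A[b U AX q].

Sat(AX q) = {s : every successor in {t1, t2, t4, t5, t6, t7, t9}} = {t1, t2, t6, t7, t8, t9}
A[b U AX q]: least fixpoint, start Z0 = Sat(AX q) = {t1, t2, t6, t7, t8, t9}, add states in Sat(b) with every successor in Z. Z1 = {t1, t2, t5, t6, t7, t8, t9}; fixed.
Sat(A[b U AX q]) = {t1, t2, t5, t6, t7, t8, t9}
t3 ∉ Sat(A[b U AX q]) = {t1, t2, t5, t6, t7, t8, t9}, so the formula does not hold at t3.

No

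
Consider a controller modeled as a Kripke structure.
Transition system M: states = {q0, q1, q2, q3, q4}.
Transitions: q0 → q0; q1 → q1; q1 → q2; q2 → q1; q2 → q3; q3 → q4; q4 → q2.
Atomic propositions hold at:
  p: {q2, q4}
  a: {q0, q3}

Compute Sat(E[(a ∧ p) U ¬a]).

{q1, q2, q4}

Sat(a ∧ p) = ∅
Sat(¬a) = {q1, q2, q4}
E[(a ∧ p) U ¬a]: least fixpoint, start Z0 = Sat(¬a) = {q1, q2, q4}, add states in Sat(a ∧ p) with some successor in Z. Already a fixed point.
Sat(E[(a ∧ p) U ¬a]) = {q1, q2, q4}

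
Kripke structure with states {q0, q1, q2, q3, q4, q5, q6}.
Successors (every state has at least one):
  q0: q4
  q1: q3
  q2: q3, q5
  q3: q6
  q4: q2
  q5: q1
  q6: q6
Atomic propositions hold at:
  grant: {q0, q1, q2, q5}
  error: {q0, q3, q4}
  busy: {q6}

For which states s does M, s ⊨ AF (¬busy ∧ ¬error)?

Sat(¬busy) = {q0, q1, q2, q3, q4, q5}
Sat(¬error) = {q1, q2, q5, q6}
Sat(¬busy ∧ ¬error) = {q1, q2, q5}
AF (¬busy ∧ ¬error): least fixpoint, start Z0 = {q1, q2, q5}, add states with every successor in Z. Z1 = {q1, q2, q4, q5}; Z2 = {q0, q1, q2, q4, q5}; fixed.
Sat(AF (¬busy ∧ ¬error)) = {q0, q1, q2, q4, q5}

{q0, q1, q2, q4, q5}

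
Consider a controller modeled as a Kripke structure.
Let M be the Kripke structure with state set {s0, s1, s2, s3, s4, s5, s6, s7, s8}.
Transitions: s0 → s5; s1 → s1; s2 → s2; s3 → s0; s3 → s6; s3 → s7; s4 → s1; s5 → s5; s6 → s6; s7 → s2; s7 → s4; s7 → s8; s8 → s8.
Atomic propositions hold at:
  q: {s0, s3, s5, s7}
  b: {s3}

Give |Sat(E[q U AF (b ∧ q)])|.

1

Sat(b ∧ q) = {s3}
AF (b ∧ q): least fixpoint, start Z0 = {s3}, add states with every successor in Z. Already a fixed point.
Sat(AF (b ∧ q)) = {s3}
E[q U AF (b ∧ q)]: least fixpoint, start Z0 = Sat(AF (b ∧ q)) = {s3}, add states in Sat(q) with some successor in Z. Already a fixed point.
Sat(E[q U AF (b ∧ q)]) = {s3}
|Sat(E[q U AF (b ∧ q)])| = |{s3}| = 1.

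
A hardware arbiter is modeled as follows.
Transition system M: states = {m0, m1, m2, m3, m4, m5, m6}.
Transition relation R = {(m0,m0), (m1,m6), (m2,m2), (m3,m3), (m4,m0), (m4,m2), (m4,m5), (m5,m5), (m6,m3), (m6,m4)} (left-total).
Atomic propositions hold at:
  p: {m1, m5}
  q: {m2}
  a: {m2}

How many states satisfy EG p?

EG p: greatest fixpoint, start Z0 = {m1, m5}, keep only states in Sat with some successor in Z. Z1 = {m5}; fixed.
Sat(EG p) = {m5}
|Sat(EG p)| = |{m5}| = 1.

1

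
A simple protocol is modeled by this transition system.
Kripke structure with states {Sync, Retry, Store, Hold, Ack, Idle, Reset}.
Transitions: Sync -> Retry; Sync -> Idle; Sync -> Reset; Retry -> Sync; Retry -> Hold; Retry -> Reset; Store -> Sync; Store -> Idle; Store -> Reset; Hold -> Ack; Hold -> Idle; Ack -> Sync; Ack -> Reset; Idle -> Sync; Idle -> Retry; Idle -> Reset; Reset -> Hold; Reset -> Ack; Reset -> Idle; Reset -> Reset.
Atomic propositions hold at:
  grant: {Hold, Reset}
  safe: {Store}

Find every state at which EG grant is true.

EG grant: greatest fixpoint, start Z0 = {Hold, Reset}, keep only states in Sat with some successor in Z. Z1 = {Reset}; fixed.
Sat(EG grant) = {Reset}

{Reset}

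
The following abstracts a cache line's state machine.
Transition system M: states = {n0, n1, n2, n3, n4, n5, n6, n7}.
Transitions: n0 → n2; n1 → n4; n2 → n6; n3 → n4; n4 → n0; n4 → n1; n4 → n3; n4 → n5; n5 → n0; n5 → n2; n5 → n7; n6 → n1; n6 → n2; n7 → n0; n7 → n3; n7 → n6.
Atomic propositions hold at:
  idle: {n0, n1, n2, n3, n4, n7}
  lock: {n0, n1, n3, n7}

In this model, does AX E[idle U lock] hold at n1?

E[idle U lock]: least fixpoint, start Z0 = Sat(lock) = {n0, n1, n3, n7}, add states in Sat(idle) with some successor in Z. Z1 = {n0, n1, n3, n4, n7}; fixed.
Sat(E[idle U lock]) = {n0, n1, n3, n4, n7}
Sat(AX E[idle U lock]) = {s : every successor in {n0, n1, n3, n4, n7}} = {n1, n3}
n1 ∈ Sat(AX E[idle U lock]) = {n1, n3}, so the formula holds at n1.

Yes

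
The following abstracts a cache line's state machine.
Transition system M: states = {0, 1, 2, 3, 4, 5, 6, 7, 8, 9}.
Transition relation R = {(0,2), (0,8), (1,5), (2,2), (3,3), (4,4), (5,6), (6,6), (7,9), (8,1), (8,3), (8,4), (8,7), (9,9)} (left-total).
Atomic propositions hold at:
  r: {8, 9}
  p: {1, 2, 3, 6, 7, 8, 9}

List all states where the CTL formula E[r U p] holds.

{1, 2, 3, 6, 7, 8, 9}

E[r U p]: least fixpoint, start Z0 = Sat(p) = {1, 2, 3, 6, 7, 8, 9}, add states in Sat(r) with some successor in Z. Already a fixed point.
Sat(E[r U p]) = {1, 2, 3, 6, 7, 8, 9}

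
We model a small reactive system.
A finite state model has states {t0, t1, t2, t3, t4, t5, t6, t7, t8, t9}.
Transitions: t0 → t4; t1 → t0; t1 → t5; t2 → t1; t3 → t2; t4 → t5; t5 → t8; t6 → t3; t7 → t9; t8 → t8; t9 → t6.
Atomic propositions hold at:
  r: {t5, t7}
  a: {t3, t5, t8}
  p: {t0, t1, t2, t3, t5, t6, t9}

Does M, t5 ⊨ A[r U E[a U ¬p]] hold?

Sat(¬p) = {t4, t7, t8}
E[a U ¬p]: least fixpoint, start Z0 = Sat(¬p) = {t4, t7, t8}, add states in Sat(a) with some successor in Z. Z1 = {t4, t5, t7, t8}; fixed.
Sat(E[a U ¬p]) = {t4, t5, t7, t8}
A[r U E[a U ¬p]]: least fixpoint, start Z0 = Sat(E[a U ¬p]) = {t4, t5, t7, t8}, add states in Sat(r) with every successor in Z. Already a fixed point.
Sat(A[r U E[a U ¬p]]) = {t4, t5, t7, t8}
t5 ∈ Sat(A[r U E[a U ¬p]]) = {t4, t5, t7, t8}, so the formula holds at t5.

Yes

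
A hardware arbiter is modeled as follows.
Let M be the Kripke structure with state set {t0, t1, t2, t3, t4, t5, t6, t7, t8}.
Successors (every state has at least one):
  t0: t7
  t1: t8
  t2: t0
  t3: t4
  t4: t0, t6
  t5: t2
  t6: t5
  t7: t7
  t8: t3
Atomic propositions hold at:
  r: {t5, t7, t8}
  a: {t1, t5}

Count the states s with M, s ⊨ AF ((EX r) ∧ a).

Sat(EX r) = {s : some successor in {t5, t7, t8}} = {t0, t1, t6, t7}
Sat((EX r) ∧ a) = {t1}
AF ((EX r) ∧ a): least fixpoint, start Z0 = {t1}, add states with every successor in Z. Already a fixed point.
Sat(AF ((EX r) ∧ a)) = {t1}
|Sat(AF ((EX r) ∧ a))| = |{t1}| = 1.

1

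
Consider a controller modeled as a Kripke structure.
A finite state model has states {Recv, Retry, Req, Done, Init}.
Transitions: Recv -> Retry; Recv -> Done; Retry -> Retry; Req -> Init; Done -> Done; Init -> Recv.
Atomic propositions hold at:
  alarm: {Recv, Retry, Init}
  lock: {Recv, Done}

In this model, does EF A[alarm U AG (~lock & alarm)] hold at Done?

Sat(~lock) = {Retry, Req, Init}
Sat(~lock & alarm) = {Retry, Init}
AG (~lock & alarm): greatest fixpoint, start Z0 = {Retry, Init}, keep only states in Sat with every successor in Z. Z1 = {Retry}; fixed.
Sat(AG (~lock & alarm)) = {Retry}
A[alarm U AG (~lock & alarm)]: least fixpoint, start Z0 = Sat(AG (~lock & alarm)) = {Retry}, add states in Sat(alarm) with every successor in Z. Already a fixed point.
Sat(A[alarm U AG (~lock & alarm)]) = {Retry}
EF A[alarm U AG (~lock & alarm)]: least fixpoint, start Z0 = {Retry}, add states with some successor in Z. Z1 = {Recv, Retry}; Z2 = {Recv, Retry, Init}; Z3 = {Recv, Retry, Req, Init}; fixed.
Sat(EF A[alarm U AG (~lock & alarm)]) = {Recv, Retry, Req, Init}
Done ∉ Sat(EF A[alarm U AG (~lock & alarm)]) = {Recv, Retry, Req, Init}, so the formula does not hold at Done.

No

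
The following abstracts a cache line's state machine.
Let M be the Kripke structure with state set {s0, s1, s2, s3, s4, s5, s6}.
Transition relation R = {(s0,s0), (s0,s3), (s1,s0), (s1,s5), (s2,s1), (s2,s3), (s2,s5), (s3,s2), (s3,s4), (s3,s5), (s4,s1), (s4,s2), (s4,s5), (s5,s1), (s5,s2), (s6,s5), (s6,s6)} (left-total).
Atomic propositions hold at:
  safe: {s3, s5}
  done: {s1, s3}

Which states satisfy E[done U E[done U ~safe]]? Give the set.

{s0, s1, s2, s3, s4, s6}

Sat(~safe) = {s0, s1, s2, s4, s6}
E[done U ~safe]: least fixpoint, start Z0 = Sat(~safe) = {s0, s1, s2, s4, s6}, add states in Sat(done) with some successor in Z. Z1 = {s0, s1, s2, s3, s4, s6}; fixed.
Sat(E[done U ~safe]) = {s0, s1, s2, s3, s4, s6}
E[done U E[done U ~safe]]: least fixpoint, start Z0 = Sat(E[done U ~safe]) = {s0, s1, s2, s3, s4, s6}, add states in Sat(done) with some successor in Z. Already a fixed point.
Sat(E[done U E[done U ~safe]]) = {s0, s1, s2, s3, s4, s6}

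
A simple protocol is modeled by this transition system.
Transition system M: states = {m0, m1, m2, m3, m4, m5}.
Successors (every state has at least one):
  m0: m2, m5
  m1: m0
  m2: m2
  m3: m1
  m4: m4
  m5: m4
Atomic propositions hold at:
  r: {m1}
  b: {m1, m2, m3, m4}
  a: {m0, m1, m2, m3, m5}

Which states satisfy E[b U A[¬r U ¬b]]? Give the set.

{m0, m1, m3, m5}

Sat(¬r) = {m0, m2, m3, m4, m5}
Sat(¬b) = {m0, m5}
A[¬r U ¬b]: least fixpoint, start Z0 = Sat(¬b) = {m0, m5}, add states in Sat(¬r) with every successor in Z. Already a fixed point.
Sat(A[¬r U ¬b]) = {m0, m5}
E[b U A[¬r U ¬b]]: least fixpoint, start Z0 = Sat(A[¬r U ¬b]) = {m0, m5}, add states in Sat(b) with some successor in Z. Z1 = {m0, m1, m5}; Z2 = {m0, m1, m3, m5}; fixed.
Sat(E[b U A[¬r U ¬b]]) = {m0, m1, m3, m5}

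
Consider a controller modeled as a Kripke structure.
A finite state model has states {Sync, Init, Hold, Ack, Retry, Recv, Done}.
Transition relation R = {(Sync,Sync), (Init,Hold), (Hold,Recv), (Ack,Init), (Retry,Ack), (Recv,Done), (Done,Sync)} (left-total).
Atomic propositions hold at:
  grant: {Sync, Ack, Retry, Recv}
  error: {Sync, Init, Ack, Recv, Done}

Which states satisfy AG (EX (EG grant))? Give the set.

EG grant: greatest fixpoint, start Z0 = {Sync, Ack, Retry, Recv}, keep only states in Sat with some successor in Z. Z1 = {Sync, Retry}; Z2 = {Sync}; fixed.
Sat(EG grant) = {Sync}
Sat(EX (EG grant)) = {s : some successor in {Sync}} = {Sync, Done}
AG (EX (EG grant)): greatest fixpoint, start Z0 = {Sync, Done}, keep only states in Sat with every successor in Z. Already a fixed point.
Sat(AG (EX (EG grant))) = {Sync, Done}

{Sync, Done}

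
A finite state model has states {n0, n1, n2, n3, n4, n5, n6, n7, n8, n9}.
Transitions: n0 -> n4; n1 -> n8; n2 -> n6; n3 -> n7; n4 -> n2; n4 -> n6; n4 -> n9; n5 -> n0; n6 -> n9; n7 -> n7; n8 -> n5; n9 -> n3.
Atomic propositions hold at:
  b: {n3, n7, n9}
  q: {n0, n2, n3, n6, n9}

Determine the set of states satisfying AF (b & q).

Sat(b & q) = {n3, n9}
AF (b & q): least fixpoint, start Z0 = {n3, n9}, add states with every successor in Z. Z1 = {n3, n6, n9}; Z2 = {n2, n3, n6, n9}; Z3 = {n2, n3, n4, n6, n9}; Z4 = {n0, n2, n3, n4, n6, n9}; Z5 = {n0, n2, n3, n4, n5, n6, n9}; Z6 = {n0, n2, n3, n4, n5, n6, n8, n9}; Z7 = {n0, n1, n2, n3, n4, n5, n6, n8, n9}; fixed.
Sat(AF (b & q)) = {n0, n1, n2, n3, n4, n5, n6, n8, n9}

{n0, n1, n2, n3, n4, n5, n6, n8, n9}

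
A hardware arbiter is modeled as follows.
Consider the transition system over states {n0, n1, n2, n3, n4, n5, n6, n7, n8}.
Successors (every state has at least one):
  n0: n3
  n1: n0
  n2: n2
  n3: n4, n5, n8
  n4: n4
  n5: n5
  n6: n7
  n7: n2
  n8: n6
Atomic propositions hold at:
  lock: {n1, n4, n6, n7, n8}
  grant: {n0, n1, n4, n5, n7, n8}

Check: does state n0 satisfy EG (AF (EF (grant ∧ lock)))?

Yes

Sat(grant ∧ lock) = {n1, n4, n7, n8}
EF (grant ∧ lock): least fixpoint, start Z0 = {n1, n4, n7, n8}, add states with some successor in Z. Z1 = {n1, n3, n4, n6, n7, n8}; Z2 = {n0, n1, n3, n4, n6, n7, n8}; fixed.
Sat(EF (grant ∧ lock)) = {n0, n1, n3, n4, n6, n7, n8}
AF (EF (grant ∧ lock)): least fixpoint, start Z0 = {n0, n1, n3, n4, n6, n7, n8}, add states with every successor in Z. Already a fixed point.
Sat(AF (EF (grant ∧ lock))) = {n0, n1, n3, n4, n6, n7, n8}
EG (AF (EF (grant ∧ lock))): greatest fixpoint, start Z0 = {n0, n1, n3, n4, n6, n7, n8}, keep only states in Sat with some successor in Z. Z1 = {n0, n1, n3, n4, n6, n8}; Z2 = {n0, n1, n3, n4, n8}; Z3 = {n0, n1, n3, n4}; fixed.
Sat(EG (AF (EF (grant ∧ lock)))) = {n0, n1, n3, n4}
n0 ∈ Sat(EG (AF (EF (grant ∧ lock)))) = {n0, n1, n3, n4}, so the formula holds at n0.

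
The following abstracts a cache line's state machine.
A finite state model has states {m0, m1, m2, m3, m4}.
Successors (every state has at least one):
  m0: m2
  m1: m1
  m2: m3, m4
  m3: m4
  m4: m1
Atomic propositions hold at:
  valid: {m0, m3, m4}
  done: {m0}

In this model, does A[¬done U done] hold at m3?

No

Sat(¬done) = {m1, m2, m3, m4}
A[¬done U done]: least fixpoint, start Z0 = Sat(done) = {m0}, add states in Sat(¬done) with every successor in Z. Already a fixed point.
Sat(A[¬done U done]) = {m0}
m3 ∉ Sat(A[¬done U done]) = {m0}, so the formula does not hold at m3.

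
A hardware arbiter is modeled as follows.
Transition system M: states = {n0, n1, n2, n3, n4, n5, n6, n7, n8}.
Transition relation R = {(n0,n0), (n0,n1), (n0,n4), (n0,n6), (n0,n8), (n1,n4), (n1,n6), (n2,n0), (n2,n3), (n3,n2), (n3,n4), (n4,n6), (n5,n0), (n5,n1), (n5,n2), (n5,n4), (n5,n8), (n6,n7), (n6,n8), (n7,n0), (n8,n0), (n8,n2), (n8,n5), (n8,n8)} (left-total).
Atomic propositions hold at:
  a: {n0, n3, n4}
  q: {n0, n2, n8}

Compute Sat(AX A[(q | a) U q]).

{n7}

Sat(q | a) = {n0, n2, n3, n4, n8}
A[(q | a) U q]: least fixpoint, start Z0 = Sat(q) = {n0, n2, n8}, add states in Sat(q | a) with every successor in Z. Already a fixed point.
Sat(A[(q | a) U q]) = {n0, n2, n8}
Sat(AX A[(q | a) U q]) = {s : every successor in {n0, n2, n8}} = {n7}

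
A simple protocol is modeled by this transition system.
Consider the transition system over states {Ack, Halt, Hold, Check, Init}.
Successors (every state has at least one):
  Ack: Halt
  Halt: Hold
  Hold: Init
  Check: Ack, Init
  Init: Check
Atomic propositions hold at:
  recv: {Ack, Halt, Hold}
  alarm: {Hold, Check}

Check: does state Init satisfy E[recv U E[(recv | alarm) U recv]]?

No

Sat(recv | alarm) = {Ack, Halt, Hold, Check}
E[(recv | alarm) U recv]: least fixpoint, start Z0 = Sat(recv) = {Ack, Halt, Hold}, add states in Sat(recv | alarm) with some successor in Z. Z1 = {Ack, Halt, Hold, Check}; fixed.
Sat(E[(recv | alarm) U recv]) = {Ack, Halt, Hold, Check}
E[recv U E[(recv | alarm) U recv]]: least fixpoint, start Z0 = Sat(E[(recv | alarm) U recv]) = {Ack, Halt, Hold, Check}, add states in Sat(recv) with some successor in Z. Already a fixed point.
Sat(E[recv U E[(recv | alarm) U recv]]) = {Ack, Halt, Hold, Check}
Init ∉ Sat(E[recv U E[(recv | alarm) U recv]]) = {Ack, Halt, Hold, Check}, so the formula does not hold at Init.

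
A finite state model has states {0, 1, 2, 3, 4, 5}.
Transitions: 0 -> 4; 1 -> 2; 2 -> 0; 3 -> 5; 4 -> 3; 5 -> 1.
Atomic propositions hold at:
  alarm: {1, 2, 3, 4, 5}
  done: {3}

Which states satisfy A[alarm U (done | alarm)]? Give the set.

{1, 2, 3, 4, 5}

Sat(done | alarm) = {1, 2, 3, 4, 5}
A[alarm U (done | alarm)]: least fixpoint, start Z0 = Sat((done | alarm)) = {1, 2, 3, 4, 5}, add states in Sat(alarm) with every successor in Z. Already a fixed point.
Sat(A[alarm U (done | alarm)]) = {1, 2, 3, 4, 5}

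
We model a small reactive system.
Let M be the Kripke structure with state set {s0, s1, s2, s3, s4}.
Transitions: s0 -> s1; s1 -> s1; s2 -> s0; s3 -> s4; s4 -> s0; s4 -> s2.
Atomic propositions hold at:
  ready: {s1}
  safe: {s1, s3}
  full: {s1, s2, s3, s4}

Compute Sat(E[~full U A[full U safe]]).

Sat(~full) = {s0}
A[full U safe]: least fixpoint, start Z0 = Sat(safe) = {s1, s3}, add states in Sat(full) with every successor in Z. Already a fixed point.
Sat(A[full U safe]) = {s1, s3}
E[~full U A[full U safe]]: least fixpoint, start Z0 = Sat(A[full U safe]) = {s1, s3}, add states in Sat(~full) with some successor in Z. Z1 = {s0, s1, s3}; fixed.
Sat(E[~full U A[full U safe]]) = {s0, s1, s3}

{s0, s1, s3}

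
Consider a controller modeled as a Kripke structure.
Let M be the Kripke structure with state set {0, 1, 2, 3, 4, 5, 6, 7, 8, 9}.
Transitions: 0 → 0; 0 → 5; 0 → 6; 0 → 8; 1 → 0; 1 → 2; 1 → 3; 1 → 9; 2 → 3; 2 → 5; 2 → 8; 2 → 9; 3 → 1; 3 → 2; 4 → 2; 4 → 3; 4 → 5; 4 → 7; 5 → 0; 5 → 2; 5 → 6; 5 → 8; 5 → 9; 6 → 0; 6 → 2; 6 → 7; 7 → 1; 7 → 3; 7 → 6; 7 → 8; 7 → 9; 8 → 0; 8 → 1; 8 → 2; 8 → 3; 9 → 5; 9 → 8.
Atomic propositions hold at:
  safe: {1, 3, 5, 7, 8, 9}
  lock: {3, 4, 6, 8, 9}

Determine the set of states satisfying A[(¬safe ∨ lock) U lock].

Sat(¬safe) = {0, 2, 4, 6}
Sat(¬safe ∨ lock) = {0, 2, 3, 4, 6, 8, 9}
A[(¬safe ∨ lock) U lock]: least fixpoint, start Z0 = Sat(lock) = {3, 4, 6, 8, 9}, add states in Sat(¬safe ∨ lock) with every successor in Z. Already a fixed point.
Sat(A[(¬safe ∨ lock) U lock]) = {3, 4, 6, 8, 9}

{3, 4, 6, 8, 9}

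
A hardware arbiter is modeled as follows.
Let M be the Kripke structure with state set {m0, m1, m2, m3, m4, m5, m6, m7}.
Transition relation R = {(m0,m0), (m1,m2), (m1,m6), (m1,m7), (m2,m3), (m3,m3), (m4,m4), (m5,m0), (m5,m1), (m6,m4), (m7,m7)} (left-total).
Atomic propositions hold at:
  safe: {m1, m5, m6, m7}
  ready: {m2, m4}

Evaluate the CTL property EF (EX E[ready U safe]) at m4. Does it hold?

No

E[ready U safe]: least fixpoint, start Z0 = Sat(safe) = {m1, m5, m6, m7}, add states in Sat(ready) with some successor in Z. Already a fixed point.
Sat(E[ready U safe]) = {m1, m5, m6, m7}
Sat(EX E[ready U safe]) = {s : some successor in {m1, m5, m6, m7}} = {m1, m5, m7}
EF (EX E[ready U safe]): least fixpoint, start Z0 = {m1, m5, m7}, add states with some successor in Z. Already a fixed point.
Sat(EF (EX E[ready U safe])) = {m1, m5, m7}
m4 ∉ Sat(EF (EX E[ready U safe])) = {m1, m5, m7}, so the formula does not hold at m4.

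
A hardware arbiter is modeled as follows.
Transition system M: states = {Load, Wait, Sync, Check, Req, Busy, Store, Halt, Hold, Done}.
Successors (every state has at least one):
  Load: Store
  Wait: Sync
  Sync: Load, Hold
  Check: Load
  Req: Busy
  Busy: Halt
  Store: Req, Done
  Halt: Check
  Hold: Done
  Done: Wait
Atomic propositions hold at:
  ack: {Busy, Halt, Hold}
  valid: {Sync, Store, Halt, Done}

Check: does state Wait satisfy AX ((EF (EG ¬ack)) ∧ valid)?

Sat(¬ack) = {Load, Wait, Sync, Check, Req, Store, Done}
EG ¬ack: greatest fixpoint, start Z0 = {Load, Wait, Sync, Check, Req, Store, Done}, keep only states in Sat with some successor in Z. Z1 = {Load, Wait, Sync, Check, Store, Done}; fixed.
Sat(EG ¬ack) = {Load, Wait, Sync, Check, Store, Done}
EF (EG ¬ack): least fixpoint, start Z0 = {Load, Wait, Sync, Check, Store, Done}, add states with some successor in Z. Z1 = {Load, Wait, Sync, Check, Store, Halt, Hold, Done}; Z2 = {Load, Wait, Sync, Check, Busy, Store, Halt, Hold, Done}; Z3 = {Load, Wait, Sync, Check, Req, Busy, Store, Halt, Hold, Done}; fixed.
Sat(EF (EG ¬ack)) = {Load, Wait, Sync, Check, Req, Busy, Store, Halt, Hold, Done}
Sat((EF (EG ¬ack)) ∧ valid) = {Sync, Store, Halt, Done}
Sat(AX ((EF (EG ¬ack)) ∧ valid)) = {s : every successor in {Sync, Store, Halt, Done}} = {Load, Wait, Busy, Hold}
Wait ∈ Sat(AX ((EF (EG ¬ack)) ∧ valid)) = {Load, Wait, Busy, Hold}, so the formula holds at Wait.

Yes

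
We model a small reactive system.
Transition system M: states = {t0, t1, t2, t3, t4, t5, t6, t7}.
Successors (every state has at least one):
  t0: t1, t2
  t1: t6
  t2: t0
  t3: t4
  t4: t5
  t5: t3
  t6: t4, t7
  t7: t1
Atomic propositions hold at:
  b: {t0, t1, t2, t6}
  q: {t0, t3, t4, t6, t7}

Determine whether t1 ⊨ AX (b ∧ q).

Yes

Sat(b ∧ q) = {t0, t6}
Sat(AX (b ∧ q)) = {s : every successor in {t0, t6}} = {t1, t2}
t1 ∈ Sat(AX (b ∧ q)) = {t1, t2}, so the formula holds at t1.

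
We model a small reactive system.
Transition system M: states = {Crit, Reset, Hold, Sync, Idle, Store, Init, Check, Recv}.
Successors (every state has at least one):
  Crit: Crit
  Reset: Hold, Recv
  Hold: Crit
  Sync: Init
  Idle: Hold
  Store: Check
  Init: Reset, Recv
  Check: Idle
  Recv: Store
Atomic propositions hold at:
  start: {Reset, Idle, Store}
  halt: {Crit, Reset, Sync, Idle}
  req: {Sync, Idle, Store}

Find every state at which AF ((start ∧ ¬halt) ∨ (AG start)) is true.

Sat(¬halt) = {Hold, Store, Init, Check, Recv}
Sat(start ∧ ¬halt) = {Store}
AG start: greatest fixpoint, start Z0 = {Reset, Idle, Store}, keep only states in Sat with every successor in Z. Z1 = ∅; fixed.
Sat(AG start) = ∅
Sat((start ∧ ¬halt) ∨ (AG start)) = {Store}
AF ((start ∧ ¬halt) ∨ (AG start)): least fixpoint, start Z0 = {Store}, add states with every successor in Z. Z1 = {Store, Recv}; fixed.
Sat(AF ((start ∧ ¬halt) ∨ (AG start))) = {Store, Recv}

{Store, Recv}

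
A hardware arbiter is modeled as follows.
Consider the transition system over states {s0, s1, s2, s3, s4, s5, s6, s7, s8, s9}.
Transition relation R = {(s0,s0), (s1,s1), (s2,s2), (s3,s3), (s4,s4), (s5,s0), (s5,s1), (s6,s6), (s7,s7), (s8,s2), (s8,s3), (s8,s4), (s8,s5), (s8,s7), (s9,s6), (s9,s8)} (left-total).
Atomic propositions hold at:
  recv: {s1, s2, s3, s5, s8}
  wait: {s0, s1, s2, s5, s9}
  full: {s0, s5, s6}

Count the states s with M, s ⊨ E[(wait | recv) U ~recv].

Sat(wait | recv) = {s0, s1, s2, s3, s5, s8, s9}
Sat(~recv) = {s0, s4, s6, s7, s9}
E[(wait | recv) U ~recv]: least fixpoint, start Z0 = Sat(~recv) = {s0, s4, s6, s7, s9}, add states in Sat(wait | recv) with some successor in Z. Z1 = {s0, s4, s5, s6, s7, s8, s9}; fixed.
Sat(E[(wait | recv) U ~recv]) = {s0, s4, s5, s6, s7, s8, s9}
|Sat(E[(wait | recv) U ~recv])| = |{s0, s4, s5, s6, s7, s8, s9}| = 7.

7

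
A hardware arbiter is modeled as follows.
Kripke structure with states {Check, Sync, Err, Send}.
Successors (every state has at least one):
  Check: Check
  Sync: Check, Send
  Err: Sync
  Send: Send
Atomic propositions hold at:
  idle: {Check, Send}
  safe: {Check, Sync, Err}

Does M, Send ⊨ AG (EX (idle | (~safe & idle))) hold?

Yes

Sat(~safe) = {Send}
Sat(~safe & idle) = {Send}
Sat(idle | (~safe & idle)) = {Check, Send}
Sat(EX (idle | (~safe & idle))) = {s : some successor in {Check, Send}} = {Check, Sync, Send}
AG (EX (idle | (~safe & idle))): greatest fixpoint, start Z0 = {Check, Sync, Send}, keep only states in Sat with every successor in Z. Already a fixed point.
Sat(AG (EX (idle | (~safe & idle)))) = {Check, Sync, Send}
Send ∈ Sat(AG (EX (idle | (~safe & idle)))) = {Check, Sync, Send}, so the formula holds at Send.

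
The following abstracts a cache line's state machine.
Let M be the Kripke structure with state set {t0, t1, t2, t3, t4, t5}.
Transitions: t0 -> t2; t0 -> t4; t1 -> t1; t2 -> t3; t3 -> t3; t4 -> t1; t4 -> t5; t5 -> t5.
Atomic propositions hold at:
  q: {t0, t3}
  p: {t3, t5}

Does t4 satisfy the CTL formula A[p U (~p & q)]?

Sat(~p) = {t0, t1, t2, t4}
Sat(~p & q) = {t0}
A[p U (~p & q)]: least fixpoint, start Z0 = Sat((~p & q)) = {t0}, add states in Sat(p) with every successor in Z. Already a fixed point.
Sat(A[p U (~p & q)]) = {t0}
t4 ∉ Sat(A[p U (~p & q)]) = {t0}, so the formula does not hold at t4.

No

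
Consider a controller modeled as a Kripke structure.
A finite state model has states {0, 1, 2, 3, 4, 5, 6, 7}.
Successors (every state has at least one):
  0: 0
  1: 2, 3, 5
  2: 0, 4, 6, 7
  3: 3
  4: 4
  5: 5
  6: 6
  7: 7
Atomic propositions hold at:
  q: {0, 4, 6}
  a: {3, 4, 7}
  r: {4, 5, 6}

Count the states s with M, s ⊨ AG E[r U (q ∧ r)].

2

Sat(q ∧ r) = {4, 6}
E[r U (q ∧ r)]: least fixpoint, start Z0 = Sat((q ∧ r)) = {4, 6}, add states in Sat(r) with some successor in Z. Already a fixed point.
Sat(E[r U (q ∧ r)]) = {4, 6}
AG E[r U (q ∧ r)]: greatest fixpoint, start Z0 = {4, 6}, keep only states in Sat with every successor in Z. Already a fixed point.
Sat(AG E[r U (q ∧ r)]) = {4, 6}
|Sat(AG E[r U (q ∧ r)])| = |{4, 6}| = 2.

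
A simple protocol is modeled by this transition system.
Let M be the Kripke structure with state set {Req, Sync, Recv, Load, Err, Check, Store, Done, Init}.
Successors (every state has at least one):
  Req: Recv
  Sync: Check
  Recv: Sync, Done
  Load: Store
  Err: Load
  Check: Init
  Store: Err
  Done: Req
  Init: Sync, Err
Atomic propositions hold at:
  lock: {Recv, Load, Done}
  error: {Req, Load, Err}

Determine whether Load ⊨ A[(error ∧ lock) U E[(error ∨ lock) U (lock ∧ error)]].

Sat(error ∧ lock) = {Load}
Sat(error ∨ lock) = {Req, Recv, Load, Err, Done}
Sat(lock ∧ error) = {Load}
E[(error ∨ lock) U (lock ∧ error)]: least fixpoint, start Z0 = Sat((lock ∧ error)) = {Load}, add states in Sat(error ∨ lock) with some successor in Z. Z1 = {Load, Err}; fixed.
Sat(E[(error ∨ lock) U (lock ∧ error)]) = {Load, Err}
A[(error ∧ lock) U E[(error ∨ lock) U (lock ∧ error)]]: least fixpoint, start Z0 = Sat(E[(error ∨ lock) U (lock ∧ error)]) = {Load, Err}, add states in Sat(error ∧ lock) with every successor in Z. Already a fixed point.
Sat(A[(error ∧ lock) U E[(error ∨ lock) U (lock ∧ error)]]) = {Load, Err}
Load ∈ Sat(A[(error ∧ lock) U E[(error ∨ lock) U (lock ∧ error)]]) = {Load, Err}, so the formula holds at Load.

Yes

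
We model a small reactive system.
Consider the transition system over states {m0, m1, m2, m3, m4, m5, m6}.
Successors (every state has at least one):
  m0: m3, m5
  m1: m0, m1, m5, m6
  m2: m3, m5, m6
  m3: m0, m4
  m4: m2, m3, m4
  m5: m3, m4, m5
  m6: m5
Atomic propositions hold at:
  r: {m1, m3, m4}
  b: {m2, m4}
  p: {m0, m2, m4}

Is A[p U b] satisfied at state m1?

A[p U b]: least fixpoint, start Z0 = Sat(b) = {m2, m4}, add states in Sat(p) with every successor in Z. Already a fixed point.
Sat(A[p U b]) = {m2, m4}
m1 ∉ Sat(A[p U b]) = {m2, m4}, so the formula does not hold at m1.

No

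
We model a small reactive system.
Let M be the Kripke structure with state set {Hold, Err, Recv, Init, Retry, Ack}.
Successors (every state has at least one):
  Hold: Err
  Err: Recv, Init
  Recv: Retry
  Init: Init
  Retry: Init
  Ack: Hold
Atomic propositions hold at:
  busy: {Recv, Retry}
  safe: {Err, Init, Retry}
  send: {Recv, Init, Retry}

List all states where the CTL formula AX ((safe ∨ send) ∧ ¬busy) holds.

Sat(safe ∨ send) = {Err, Recv, Init, Retry}
Sat(¬busy) = {Hold, Err, Init, Ack}
Sat((safe ∨ send) ∧ ¬busy) = {Err, Init}
Sat(AX ((safe ∨ send) ∧ ¬busy)) = {s : every successor in {Err, Init}} = {Hold, Init, Retry}

{Hold, Init, Retry}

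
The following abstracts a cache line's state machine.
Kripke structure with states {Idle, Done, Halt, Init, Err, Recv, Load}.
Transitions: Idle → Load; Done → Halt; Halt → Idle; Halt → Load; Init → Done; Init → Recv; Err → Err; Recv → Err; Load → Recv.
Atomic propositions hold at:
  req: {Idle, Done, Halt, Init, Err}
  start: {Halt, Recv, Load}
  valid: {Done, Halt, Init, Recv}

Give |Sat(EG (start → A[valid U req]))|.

A[valid U req]: least fixpoint, start Z0 = Sat(req) = {Idle, Done, Halt, Init, Err}, add states in Sat(valid) with every successor in Z. Z1 = {Idle, Done, Halt, Init, Err, Recv}; fixed.
Sat(A[valid U req]) = {Idle, Done, Halt, Init, Err, Recv}
Sat(start → A[valid U req]) = {Idle, Done, Halt, Init, Err, Recv}
EG (start → A[valid U req]): greatest fixpoint, start Z0 = {Idle, Done, Halt, Init, Err, Recv}, keep only states in Sat with some successor in Z. Z1 = {Done, Halt, Init, Err, Recv}; Z2 = {Done, Init, Err, Recv}; Z3 = {Init, Err, Recv}; fixed.
Sat(EG (start → A[valid U req])) = {Init, Err, Recv}
|Sat(EG (start → A[valid U req]))| = |{Init, Err, Recv}| = 3.

3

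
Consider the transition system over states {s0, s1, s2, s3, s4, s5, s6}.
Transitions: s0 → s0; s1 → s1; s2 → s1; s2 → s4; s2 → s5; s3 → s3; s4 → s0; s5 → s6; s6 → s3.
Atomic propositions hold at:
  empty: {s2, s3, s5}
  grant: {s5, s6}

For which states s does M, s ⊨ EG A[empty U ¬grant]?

Sat(¬grant) = {s0, s1, s2, s3, s4}
A[empty U ¬grant]: least fixpoint, start Z0 = Sat(¬grant) = {s0, s1, s2, s3, s4}, add states in Sat(empty) with every successor in Z. Already a fixed point.
Sat(A[empty U ¬grant]) = {s0, s1, s2, s3, s4}
EG A[empty U ¬grant]: greatest fixpoint, start Z0 = {s0, s1, s2, s3, s4}, keep only states in Sat with some successor in Z. Already a fixed point.
Sat(EG A[empty U ¬grant]) = {s0, s1, s2, s3, s4}

{s0, s1, s2, s3, s4}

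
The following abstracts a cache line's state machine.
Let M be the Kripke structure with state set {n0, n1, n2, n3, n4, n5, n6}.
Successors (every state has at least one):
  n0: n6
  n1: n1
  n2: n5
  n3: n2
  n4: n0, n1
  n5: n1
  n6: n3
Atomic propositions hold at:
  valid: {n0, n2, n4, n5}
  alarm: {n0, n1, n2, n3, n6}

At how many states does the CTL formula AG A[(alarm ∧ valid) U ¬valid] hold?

Sat(alarm ∧ valid) = {n0, n2}
Sat(¬valid) = {n1, n3, n6}
A[(alarm ∧ valid) U ¬valid]: least fixpoint, start Z0 = Sat(¬valid) = {n1, n3, n6}, add states in Sat(alarm ∧ valid) with every successor in Z. Z1 = {n0, n1, n3, n6}; fixed.
Sat(A[(alarm ∧ valid) U ¬valid]) = {n0, n1, n3, n6}
AG A[(alarm ∧ valid) U ¬valid]: greatest fixpoint, start Z0 = {n0, n1, n3, n6}, keep only states in Sat with every successor in Z. Z1 = {n0, n1, n6}; Z2 = {n0, n1}; Z3 = {n1}; fixed.
Sat(AG A[(alarm ∧ valid) U ¬valid]) = {n1}
|Sat(AG A[(alarm ∧ valid) U ¬valid])| = |{n1}| = 1.

1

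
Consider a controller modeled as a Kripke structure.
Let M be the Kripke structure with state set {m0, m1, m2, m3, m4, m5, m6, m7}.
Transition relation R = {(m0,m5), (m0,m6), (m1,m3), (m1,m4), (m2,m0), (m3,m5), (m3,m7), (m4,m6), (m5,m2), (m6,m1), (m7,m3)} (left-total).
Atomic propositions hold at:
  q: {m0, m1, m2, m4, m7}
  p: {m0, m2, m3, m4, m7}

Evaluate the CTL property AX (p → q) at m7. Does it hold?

Sat(p → q) = {m0, m1, m2, m4, m5, m6, m7}
Sat(AX (p → q)) = {s : every successor in {m0, m1, m2, m4, m5, m6, m7}} = {m0, m2, m3, m4, m5, m6}
m7 ∉ Sat(AX (p → q)) = {m0, m2, m3, m4, m5, m6}, so the formula does not hold at m7.

No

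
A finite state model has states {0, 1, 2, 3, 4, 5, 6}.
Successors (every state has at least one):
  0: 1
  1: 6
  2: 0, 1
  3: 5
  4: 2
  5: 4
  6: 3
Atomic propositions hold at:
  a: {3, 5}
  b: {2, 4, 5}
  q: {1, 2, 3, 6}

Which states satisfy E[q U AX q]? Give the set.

{0, 1, 2, 4, 6}

Sat(AX q) = {s : every successor in {1, 2, 3, 6}} = {0, 1, 4, 6}
E[q U AX q]: least fixpoint, start Z0 = Sat(AX q) = {0, 1, 4, 6}, add states in Sat(q) with some successor in Z. Z1 = {0, 1, 2, 4, 6}; fixed.
Sat(E[q U AX q]) = {0, 1, 2, 4, 6}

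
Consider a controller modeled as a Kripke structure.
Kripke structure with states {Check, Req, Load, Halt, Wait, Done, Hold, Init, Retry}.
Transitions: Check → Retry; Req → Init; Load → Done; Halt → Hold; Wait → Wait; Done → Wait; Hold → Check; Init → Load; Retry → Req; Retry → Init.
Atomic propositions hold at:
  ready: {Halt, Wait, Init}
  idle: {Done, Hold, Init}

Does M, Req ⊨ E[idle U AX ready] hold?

Sat(AX ready) = {s : every successor in {Halt, Wait, Init}} = {Req, Wait, Done}
E[idle U AX ready]: least fixpoint, start Z0 = Sat(AX ready) = {Req, Wait, Done}, add states in Sat(idle) with some successor in Z. Already a fixed point.
Sat(E[idle U AX ready]) = {Req, Wait, Done}
Req ∈ Sat(E[idle U AX ready]) = {Req, Wait, Done}, so the formula holds at Req.

Yes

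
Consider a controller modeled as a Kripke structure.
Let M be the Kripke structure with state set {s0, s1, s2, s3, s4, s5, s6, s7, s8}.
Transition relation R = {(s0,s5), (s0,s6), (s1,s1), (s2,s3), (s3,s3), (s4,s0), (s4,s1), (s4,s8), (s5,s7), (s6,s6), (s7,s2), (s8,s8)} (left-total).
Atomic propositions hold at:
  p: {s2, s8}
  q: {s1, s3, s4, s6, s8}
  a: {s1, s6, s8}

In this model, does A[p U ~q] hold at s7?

Yes

Sat(~q) = {s0, s2, s5, s7}
A[p U ~q]: least fixpoint, start Z0 = Sat(~q) = {s0, s2, s5, s7}, add states in Sat(p) with every successor in Z. Already a fixed point.
Sat(A[p U ~q]) = {s0, s2, s5, s7}
s7 ∈ Sat(A[p U ~q]) = {s0, s2, s5, s7}, so the formula holds at s7.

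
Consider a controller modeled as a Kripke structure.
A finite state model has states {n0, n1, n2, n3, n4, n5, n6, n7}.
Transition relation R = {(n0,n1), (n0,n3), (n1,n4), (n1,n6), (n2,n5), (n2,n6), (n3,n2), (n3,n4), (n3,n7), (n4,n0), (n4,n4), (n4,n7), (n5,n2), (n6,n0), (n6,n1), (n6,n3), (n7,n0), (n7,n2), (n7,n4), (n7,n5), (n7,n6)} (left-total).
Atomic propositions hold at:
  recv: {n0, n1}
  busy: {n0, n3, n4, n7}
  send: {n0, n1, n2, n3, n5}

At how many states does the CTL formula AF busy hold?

AF busy: least fixpoint, start Z0 = {n0, n3, n4, n7}, add states with every successor in Z. Already a fixed point.
Sat(AF busy) = {n0, n3, n4, n7}
|Sat(AF busy)| = |{n0, n3, n4, n7}| = 4.

4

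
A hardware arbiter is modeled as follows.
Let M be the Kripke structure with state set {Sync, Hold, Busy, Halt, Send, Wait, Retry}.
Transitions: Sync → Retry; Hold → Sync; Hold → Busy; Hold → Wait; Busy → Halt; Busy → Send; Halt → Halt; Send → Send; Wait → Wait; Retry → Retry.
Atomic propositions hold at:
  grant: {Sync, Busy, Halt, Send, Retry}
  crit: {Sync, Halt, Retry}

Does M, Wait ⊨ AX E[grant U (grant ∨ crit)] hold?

No

Sat(grant ∨ crit) = {Sync, Busy, Halt, Send, Retry}
E[grant U (grant ∨ crit)]: least fixpoint, start Z0 = Sat((grant ∨ crit)) = {Sync, Busy, Halt, Send, Retry}, add states in Sat(grant) with some successor in Z. Already a fixed point.
Sat(E[grant U (grant ∨ crit)]) = {Sync, Busy, Halt, Send, Retry}
Sat(AX E[grant U (grant ∨ crit)]) = {s : every successor in {Sync, Busy, Halt, Send, Retry}} = {Sync, Busy, Halt, Send, Retry}
Wait ∉ Sat(AX E[grant U (grant ∨ crit)]) = {Sync, Busy, Halt, Send, Retry}, so the formula does not hold at Wait.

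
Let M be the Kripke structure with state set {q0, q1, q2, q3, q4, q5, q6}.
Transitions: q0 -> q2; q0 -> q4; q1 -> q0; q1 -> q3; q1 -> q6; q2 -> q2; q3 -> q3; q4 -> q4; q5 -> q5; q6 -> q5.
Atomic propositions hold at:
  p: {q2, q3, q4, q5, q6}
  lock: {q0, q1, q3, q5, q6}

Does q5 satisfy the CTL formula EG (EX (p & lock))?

Yes

Sat(p & lock) = {q3, q5, q6}
Sat(EX (p & lock)) = {s : some successor in {q3, q5, q6}} = {q1, q3, q5, q6}
EG (EX (p & lock)): greatest fixpoint, start Z0 = {q1, q3, q5, q6}, keep only states in Sat with some successor in Z. Already a fixed point.
Sat(EG (EX (p & lock))) = {q1, q3, q5, q6}
q5 ∈ Sat(EG (EX (p & lock))) = {q1, q3, q5, q6}, so the formula holds at q5.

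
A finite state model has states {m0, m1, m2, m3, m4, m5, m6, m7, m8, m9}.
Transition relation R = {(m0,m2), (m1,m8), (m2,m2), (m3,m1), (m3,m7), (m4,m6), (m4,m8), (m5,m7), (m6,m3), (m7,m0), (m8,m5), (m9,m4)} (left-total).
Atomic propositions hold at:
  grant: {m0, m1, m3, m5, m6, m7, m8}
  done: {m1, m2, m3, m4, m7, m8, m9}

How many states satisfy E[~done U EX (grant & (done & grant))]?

Sat(~done) = {m0, m5, m6}
Sat(done & grant) = {m1, m3, m7, m8}
Sat(grant & (done & grant)) = {m1, m3, m7, m8}
Sat(EX (grant & (done & grant))) = {s : some successor in {m1, m3, m7, m8}} = {m1, m3, m4, m5, m6}
E[~done U EX (grant & (done & grant))]: least fixpoint, start Z0 = Sat(EX (grant & (done & grant))) = {m1, m3, m4, m5, m6}, add states in Sat(~done) with some successor in Z. Already a fixed point.
Sat(E[~done U EX (grant & (done & grant))]) = {m1, m3, m4, m5, m6}
|Sat(E[~done U EX (grant & (done & grant))])| = |{m1, m3, m4, m5, m6}| = 5.

5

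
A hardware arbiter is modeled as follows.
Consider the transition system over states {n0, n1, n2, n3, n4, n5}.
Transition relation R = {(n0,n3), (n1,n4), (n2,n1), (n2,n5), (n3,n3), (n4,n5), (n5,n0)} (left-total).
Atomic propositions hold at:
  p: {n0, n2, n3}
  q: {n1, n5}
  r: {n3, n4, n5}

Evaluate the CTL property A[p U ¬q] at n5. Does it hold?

Sat(¬q) = {n0, n2, n3, n4}
A[p U ¬q]: least fixpoint, start Z0 = Sat(¬q) = {n0, n2, n3, n4}, add states in Sat(p) with every successor in Z. Already a fixed point.
Sat(A[p U ¬q]) = {n0, n2, n3, n4}
n5 ∉ Sat(A[p U ¬q]) = {n0, n2, n3, n4}, so the formula does not hold at n5.

No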